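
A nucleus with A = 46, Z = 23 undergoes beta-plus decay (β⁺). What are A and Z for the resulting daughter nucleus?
Daughter: A = 46, Z = 22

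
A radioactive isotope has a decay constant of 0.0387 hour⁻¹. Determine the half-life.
t½ = ln(2)/λ = 17.91 hours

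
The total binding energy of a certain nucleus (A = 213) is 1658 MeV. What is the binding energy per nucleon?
B.E./A = 1658/213 = 7.784 MeV/nucleon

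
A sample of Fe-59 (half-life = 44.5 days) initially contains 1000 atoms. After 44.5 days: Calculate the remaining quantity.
N = N₀(1/2)^(t/t½) = 500 atoms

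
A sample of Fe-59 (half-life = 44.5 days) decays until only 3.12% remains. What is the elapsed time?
t = t½ × log₂(N₀/N) = 222.6 days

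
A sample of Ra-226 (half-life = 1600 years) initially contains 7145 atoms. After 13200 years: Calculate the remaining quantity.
N = N₀(1/2)^(t/t½) = 23.47 atoms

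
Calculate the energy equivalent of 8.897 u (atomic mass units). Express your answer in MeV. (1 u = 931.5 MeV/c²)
E = mc² = 8288 MeV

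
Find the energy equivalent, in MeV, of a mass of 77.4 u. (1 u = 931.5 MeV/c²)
E = mc² = 72100 MeV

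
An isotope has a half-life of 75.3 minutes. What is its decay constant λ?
λ = ln(2)/t½ = 0.009205 minute⁻¹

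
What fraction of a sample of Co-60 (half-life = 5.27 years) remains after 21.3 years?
N/N₀ = (1/2)^(t/t½) = 0.06072 = 6.07%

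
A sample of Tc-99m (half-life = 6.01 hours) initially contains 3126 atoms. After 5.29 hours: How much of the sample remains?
N = N₀(1/2)^(t/t½) = 1698 atoms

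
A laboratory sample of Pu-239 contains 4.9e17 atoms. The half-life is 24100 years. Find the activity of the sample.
A = λN = 1.409e13 decays/year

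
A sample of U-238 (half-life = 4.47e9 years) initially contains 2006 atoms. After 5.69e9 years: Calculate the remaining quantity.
N = N₀(1/2)^(t/t½) = 830.1 atoms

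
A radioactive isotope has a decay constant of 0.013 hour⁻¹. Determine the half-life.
t½ = ln(2)/λ = 53.32 hours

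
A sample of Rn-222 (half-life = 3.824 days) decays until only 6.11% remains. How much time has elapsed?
t = t½ × log₂(N₀/N) = 15.42 days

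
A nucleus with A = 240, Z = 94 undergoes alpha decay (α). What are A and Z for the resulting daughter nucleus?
Daughter: A = 236, Z = 92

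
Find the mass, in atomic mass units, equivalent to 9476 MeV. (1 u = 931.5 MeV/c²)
m = E/c² = 10.17 u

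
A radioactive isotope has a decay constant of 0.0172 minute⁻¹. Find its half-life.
t½ = ln(2)/λ = 40.3 minutes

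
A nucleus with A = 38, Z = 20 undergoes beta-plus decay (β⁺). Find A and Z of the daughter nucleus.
Daughter: A = 38, Z = 19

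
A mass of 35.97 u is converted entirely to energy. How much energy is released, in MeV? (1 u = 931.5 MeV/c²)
E = mc² = 33510 MeV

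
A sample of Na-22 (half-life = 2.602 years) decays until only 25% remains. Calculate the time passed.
t = t½ × log₂(N₀/N) = 5.204 years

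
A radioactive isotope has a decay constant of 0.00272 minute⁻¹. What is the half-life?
t½ = ln(2)/λ = 254.8 minutes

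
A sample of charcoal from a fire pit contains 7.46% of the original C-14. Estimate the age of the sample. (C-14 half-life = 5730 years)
Age = t½ × log₂(1/ratio) = 21460 years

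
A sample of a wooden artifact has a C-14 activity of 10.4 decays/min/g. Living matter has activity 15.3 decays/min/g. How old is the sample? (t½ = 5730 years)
Age = t½ × log₂(A₀/A) = 3191 years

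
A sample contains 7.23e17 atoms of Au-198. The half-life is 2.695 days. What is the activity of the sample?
A = λN = 1.86e17 decays/day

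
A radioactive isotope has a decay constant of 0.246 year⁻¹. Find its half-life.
t½ = ln(2)/λ = 2.818 years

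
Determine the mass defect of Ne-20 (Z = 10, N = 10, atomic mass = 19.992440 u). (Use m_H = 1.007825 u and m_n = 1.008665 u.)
Δm = Z·m_H + N·m_n − M = 0.1725 u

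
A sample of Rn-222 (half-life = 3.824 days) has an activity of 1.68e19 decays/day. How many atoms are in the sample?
N = A/λ = 9.268e19 atoms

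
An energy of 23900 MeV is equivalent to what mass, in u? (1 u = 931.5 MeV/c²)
m = E/c² = 25.66 u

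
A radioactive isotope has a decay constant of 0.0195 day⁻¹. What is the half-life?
t½ = ln(2)/λ = 35.55 days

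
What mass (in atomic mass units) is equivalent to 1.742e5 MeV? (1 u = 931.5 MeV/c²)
m = E/c² = 187 u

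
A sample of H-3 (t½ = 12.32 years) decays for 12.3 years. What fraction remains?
N/N₀ = (1/2)^(t/t½) = 0.5006 = 50.1%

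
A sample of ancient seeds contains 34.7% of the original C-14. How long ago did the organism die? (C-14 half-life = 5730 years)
Age = t½ × log₂(1/ratio) = 8750 years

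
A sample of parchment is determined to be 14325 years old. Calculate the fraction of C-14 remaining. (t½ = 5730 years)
N/N₀ = (1/2)^(t/t½) = 0.1768 = 17.7%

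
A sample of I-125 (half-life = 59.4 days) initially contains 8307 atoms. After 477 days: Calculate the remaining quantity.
N = N₀(1/2)^(t/t½) = 31.77 atoms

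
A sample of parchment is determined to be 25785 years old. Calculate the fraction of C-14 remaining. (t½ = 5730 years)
N/N₀ = (1/2)^(t/t½) = 0.04419 = 4.42%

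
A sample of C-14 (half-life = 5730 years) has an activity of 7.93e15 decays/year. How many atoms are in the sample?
N = A/λ = 6.555e19 atoms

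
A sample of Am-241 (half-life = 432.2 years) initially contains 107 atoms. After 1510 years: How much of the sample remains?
N = N₀(1/2)^(t/t½) = 9.499 atoms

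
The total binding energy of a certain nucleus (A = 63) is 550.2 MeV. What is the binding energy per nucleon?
B.E./A = 550.2/63 = 8.733 MeV/nucleon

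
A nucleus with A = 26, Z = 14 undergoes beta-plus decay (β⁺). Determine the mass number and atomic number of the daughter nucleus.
Daughter: A = 26, Z = 13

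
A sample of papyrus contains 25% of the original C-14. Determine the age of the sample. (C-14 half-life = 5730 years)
Age = t½ × log₂(1/ratio) = 11460 years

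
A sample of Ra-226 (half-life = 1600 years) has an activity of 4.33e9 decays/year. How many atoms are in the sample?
N = A/λ = 9.995e12 atoms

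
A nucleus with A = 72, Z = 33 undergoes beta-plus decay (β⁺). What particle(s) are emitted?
β⁺: positron (e⁺) + neutrino (νₑ)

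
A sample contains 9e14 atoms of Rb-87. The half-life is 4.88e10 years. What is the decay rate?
A = λN = 12780 decays/year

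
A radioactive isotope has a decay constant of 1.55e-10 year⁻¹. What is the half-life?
t½ = ln(2)/λ = 4.472e9 years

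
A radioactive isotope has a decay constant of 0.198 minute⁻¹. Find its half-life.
t½ = ln(2)/λ = 3.501 minutes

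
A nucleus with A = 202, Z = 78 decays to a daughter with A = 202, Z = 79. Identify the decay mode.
ΔA = 0, ΔZ = +1 ⇒ beta-minus decay (β⁻)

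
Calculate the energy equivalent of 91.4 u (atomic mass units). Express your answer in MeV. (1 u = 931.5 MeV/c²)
E = mc² = 85140 MeV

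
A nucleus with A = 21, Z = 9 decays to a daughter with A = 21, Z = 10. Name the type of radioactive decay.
ΔA = 0, ΔZ = +1 ⇒ beta-minus decay (β⁻)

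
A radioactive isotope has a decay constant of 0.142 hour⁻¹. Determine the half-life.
t½ = ln(2)/λ = 4.881 hours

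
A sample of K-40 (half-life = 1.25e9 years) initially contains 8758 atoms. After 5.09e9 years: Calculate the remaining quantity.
N = N₀(1/2)^(t/t½) = 520.7 atoms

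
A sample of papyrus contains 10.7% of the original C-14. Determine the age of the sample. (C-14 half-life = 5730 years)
Age = t½ × log₂(1/ratio) = 18480 years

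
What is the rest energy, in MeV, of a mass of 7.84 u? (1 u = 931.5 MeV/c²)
E = mc² = 7303 MeV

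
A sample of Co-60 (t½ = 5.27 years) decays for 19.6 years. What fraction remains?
N/N₀ = (1/2)^(t/t½) = 0.07593 = 7.59%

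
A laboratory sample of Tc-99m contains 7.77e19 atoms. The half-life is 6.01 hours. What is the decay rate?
A = λN = 8.961e18 decays/hour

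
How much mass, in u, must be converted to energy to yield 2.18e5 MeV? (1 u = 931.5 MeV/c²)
m = E/c² = 234 u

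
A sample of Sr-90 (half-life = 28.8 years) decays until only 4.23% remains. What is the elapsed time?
t = t½ × log₂(N₀/N) = 131.4 years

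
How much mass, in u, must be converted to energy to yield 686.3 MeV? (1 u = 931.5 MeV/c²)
m = E/c² = 0.7368 u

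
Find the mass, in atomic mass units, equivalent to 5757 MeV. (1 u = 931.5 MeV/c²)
m = E/c² = 6.18 u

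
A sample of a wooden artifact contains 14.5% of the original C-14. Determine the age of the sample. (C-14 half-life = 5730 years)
Age = t½ × log₂(1/ratio) = 15960 years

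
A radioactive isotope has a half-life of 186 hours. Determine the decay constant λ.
λ = ln(2)/t½ = 0.003727 hour⁻¹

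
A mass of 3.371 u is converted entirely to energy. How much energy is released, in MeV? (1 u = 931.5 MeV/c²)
E = mc² = 3140 MeV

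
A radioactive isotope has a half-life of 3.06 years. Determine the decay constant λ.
λ = ln(2)/t½ = 0.2265 year⁻¹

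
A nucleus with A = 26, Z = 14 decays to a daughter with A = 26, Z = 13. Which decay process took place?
ΔA = 0, ΔZ = -1 ⇒ beta-plus decay (β⁺) or electron capture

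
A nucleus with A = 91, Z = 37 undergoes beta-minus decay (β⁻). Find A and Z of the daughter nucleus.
Daughter: A = 91, Z = 38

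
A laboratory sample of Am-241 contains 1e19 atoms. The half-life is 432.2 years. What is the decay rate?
A = λN = 1.604e16 decays/year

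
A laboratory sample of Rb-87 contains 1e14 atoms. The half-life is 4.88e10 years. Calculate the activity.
A = λN = 1420 decays/year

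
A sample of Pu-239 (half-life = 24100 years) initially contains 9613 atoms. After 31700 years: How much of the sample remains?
N = N₀(1/2)^(t/t½) = 3863 atoms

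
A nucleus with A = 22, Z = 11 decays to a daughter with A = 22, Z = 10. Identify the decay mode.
ΔA = 0, ΔZ = -1 ⇒ beta-plus decay (β⁺) or electron capture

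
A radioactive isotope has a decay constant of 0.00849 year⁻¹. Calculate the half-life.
t½ = ln(2)/λ = 81.64 years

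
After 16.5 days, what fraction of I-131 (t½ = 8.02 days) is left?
N/N₀ = (1/2)^(t/t½) = 0.2403 = 24%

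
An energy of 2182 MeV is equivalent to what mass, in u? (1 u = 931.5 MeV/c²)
m = E/c² = 2.342 u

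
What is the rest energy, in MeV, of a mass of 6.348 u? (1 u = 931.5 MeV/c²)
E = mc² = 5913 MeV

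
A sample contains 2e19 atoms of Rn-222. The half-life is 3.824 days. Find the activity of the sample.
A = λN = 3.625e18 decays/day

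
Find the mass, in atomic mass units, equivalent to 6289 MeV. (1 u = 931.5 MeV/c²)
m = E/c² = 6.751 u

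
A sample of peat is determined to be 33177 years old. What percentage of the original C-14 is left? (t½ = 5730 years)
N/N₀ = (1/2)^(t/t½) = 0.01807 = 1.81%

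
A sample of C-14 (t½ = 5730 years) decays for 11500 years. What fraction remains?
N/N₀ = (1/2)^(t/t½) = 0.2488 = 24.9%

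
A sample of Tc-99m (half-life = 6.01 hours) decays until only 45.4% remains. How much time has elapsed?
t = t½ × log₂(N₀/N) = 6.847 hours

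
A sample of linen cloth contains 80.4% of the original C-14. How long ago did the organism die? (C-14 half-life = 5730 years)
Age = t½ × log₂(1/ratio) = 1803 years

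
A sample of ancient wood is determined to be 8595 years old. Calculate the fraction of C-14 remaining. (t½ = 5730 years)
N/N₀ = (1/2)^(t/t½) = 0.3536 = 35.4%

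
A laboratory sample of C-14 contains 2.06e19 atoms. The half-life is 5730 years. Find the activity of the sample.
A = λN = 2.492e15 decays/year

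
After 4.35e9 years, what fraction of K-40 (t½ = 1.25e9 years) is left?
N/N₀ = (1/2)^(t/t½) = 0.08962 = 8.96%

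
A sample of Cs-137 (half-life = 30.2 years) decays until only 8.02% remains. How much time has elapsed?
t = t½ × log₂(N₀/N) = 109.9 years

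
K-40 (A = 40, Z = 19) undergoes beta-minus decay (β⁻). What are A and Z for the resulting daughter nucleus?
Daughter: A = 40, Z = 20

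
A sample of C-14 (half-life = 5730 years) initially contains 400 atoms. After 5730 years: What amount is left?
N = N₀(1/2)^(t/t½) = 200 atoms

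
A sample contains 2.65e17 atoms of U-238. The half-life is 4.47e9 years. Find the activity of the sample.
A = λN = 4.109e7 decays/year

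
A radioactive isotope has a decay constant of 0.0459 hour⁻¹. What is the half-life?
t½ = ln(2)/λ = 15.1 hours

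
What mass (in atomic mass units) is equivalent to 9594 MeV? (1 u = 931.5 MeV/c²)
m = E/c² = 10.3 u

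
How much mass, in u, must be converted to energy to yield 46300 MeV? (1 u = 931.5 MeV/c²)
m = E/c² = 49.7 u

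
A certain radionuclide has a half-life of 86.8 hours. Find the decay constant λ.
λ = ln(2)/t½ = 0.007986 hour⁻¹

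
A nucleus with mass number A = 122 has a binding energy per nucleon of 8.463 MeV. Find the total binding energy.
B.E. = 8.463 × 122 = 1032 MeV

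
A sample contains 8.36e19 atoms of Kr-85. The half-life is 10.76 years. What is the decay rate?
A = λN = 5.385e18 decays/year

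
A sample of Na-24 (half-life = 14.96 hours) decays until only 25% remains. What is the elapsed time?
t = t½ × log₂(N₀/N) = 29.92 hours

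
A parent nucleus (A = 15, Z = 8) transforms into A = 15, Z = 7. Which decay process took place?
ΔA = 0, ΔZ = -1 ⇒ beta-plus decay (β⁺) or electron capture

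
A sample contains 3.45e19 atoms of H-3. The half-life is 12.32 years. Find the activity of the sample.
A = λN = 1.941e18 decays/year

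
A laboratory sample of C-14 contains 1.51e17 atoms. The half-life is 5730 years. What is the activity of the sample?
A = λN = 1.827e13 decays/year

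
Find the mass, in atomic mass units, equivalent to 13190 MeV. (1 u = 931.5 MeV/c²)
m = E/c² = 14.16 u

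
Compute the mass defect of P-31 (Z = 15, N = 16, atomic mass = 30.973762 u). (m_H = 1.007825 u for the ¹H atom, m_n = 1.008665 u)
Δm = Z·m_H + N·m_n − M = 0.2823 u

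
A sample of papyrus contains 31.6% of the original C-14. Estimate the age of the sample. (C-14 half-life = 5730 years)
Age = t½ × log₂(1/ratio) = 9523 years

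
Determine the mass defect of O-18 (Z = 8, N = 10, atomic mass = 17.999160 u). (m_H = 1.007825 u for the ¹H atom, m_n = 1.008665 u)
Δm = Z·m_H + N·m_n − M = 0.1501 u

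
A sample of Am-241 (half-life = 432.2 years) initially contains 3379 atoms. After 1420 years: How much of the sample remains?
N = N₀(1/2)^(t/t½) = 346.5 atoms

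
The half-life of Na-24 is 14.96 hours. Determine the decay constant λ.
λ = ln(2)/t½ = 0.04633 hour⁻¹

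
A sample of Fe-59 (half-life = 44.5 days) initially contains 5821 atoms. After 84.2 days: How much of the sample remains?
N = N₀(1/2)^(t/t½) = 1568 atoms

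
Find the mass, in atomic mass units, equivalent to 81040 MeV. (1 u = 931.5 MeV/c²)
m = E/c² = 87 u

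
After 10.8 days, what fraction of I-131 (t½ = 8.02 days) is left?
N/N₀ = (1/2)^(t/t½) = 0.3932 = 39.3%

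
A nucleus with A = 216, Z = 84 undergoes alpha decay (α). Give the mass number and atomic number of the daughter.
Daughter: A = 212, Z = 82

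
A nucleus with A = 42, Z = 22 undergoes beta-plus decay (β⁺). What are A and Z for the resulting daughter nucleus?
Daughter: A = 42, Z = 21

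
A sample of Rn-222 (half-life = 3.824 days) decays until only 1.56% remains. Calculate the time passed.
t = t½ × log₂(N₀/N) = 22.95 days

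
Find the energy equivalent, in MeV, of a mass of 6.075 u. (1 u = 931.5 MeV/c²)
E = mc² = 5659 MeV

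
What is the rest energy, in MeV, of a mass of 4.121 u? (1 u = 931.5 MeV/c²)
E = mc² = 3839 MeV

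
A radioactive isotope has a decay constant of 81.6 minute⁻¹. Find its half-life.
t½ = ln(2)/λ = 0.008494 minutes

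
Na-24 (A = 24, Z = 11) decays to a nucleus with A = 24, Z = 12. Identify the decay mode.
ΔA = 0, ΔZ = +1 ⇒ beta-minus decay (β⁻)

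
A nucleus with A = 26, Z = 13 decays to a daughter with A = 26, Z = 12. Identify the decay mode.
ΔA = 0, ΔZ = -1 ⇒ beta-plus decay (β⁺) or electron capture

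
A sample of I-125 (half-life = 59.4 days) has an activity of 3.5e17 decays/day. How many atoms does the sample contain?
N = A/λ = 2.999e19 atoms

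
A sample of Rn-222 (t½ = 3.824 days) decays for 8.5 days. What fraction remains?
N/N₀ = (1/2)^(t/t½) = 0.2142 = 21.4%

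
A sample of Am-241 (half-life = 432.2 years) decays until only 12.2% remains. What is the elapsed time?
t = t½ × log₂(N₀/N) = 1312 years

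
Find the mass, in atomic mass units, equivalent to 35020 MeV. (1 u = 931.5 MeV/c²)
m = E/c² = 37.6 u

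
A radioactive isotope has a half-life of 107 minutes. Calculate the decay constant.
λ = ln(2)/t½ = 0.006478 minute⁻¹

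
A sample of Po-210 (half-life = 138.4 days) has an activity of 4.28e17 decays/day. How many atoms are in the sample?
N = A/λ = 8.546e19 atoms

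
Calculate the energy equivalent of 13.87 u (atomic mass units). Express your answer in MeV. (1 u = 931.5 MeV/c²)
E = mc² = 12920 MeV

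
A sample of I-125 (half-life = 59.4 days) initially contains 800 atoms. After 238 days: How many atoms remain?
N = N₀(1/2)^(t/t½) = 49.77 atoms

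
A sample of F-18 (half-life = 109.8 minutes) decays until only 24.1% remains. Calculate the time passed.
t = t½ × log₂(N₀/N) = 225.4 minutes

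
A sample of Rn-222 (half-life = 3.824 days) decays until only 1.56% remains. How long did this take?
t = t½ × log₂(N₀/N) = 22.95 days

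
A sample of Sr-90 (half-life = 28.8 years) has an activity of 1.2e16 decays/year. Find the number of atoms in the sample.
N = A/λ = 4.986e17 atoms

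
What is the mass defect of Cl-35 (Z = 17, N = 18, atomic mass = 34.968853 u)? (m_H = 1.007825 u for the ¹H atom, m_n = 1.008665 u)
Δm = Z·m_H + N·m_n − M = 0.3201 u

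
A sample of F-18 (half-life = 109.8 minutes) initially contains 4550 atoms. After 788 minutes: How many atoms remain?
N = N₀(1/2)^(t/t½) = 31.45 atoms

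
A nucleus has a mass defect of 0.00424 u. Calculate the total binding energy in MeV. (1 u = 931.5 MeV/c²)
B.E. = Δm × 931.5 = 3.95 MeV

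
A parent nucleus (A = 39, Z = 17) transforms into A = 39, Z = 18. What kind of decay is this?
ΔA = 0, ΔZ = +1 ⇒ beta-minus decay (β⁻)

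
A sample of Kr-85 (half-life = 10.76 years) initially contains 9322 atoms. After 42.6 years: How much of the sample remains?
N = N₀(1/2)^(t/t½) = 599.4 atoms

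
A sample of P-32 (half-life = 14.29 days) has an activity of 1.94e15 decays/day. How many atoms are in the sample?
N = A/λ = 4e16 atoms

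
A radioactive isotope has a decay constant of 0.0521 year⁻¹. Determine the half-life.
t½ = ln(2)/λ = 13.3 years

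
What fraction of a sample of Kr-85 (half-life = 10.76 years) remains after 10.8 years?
N/N₀ = (1/2)^(t/t½) = 0.4987 = 49.9%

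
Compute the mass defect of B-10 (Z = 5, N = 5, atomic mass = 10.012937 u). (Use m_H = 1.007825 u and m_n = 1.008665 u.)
Δm = Z·m_H + N·m_n − M = 0.06951 u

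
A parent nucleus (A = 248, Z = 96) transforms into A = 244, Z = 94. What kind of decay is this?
ΔA = -4, ΔZ = -2 ⇒ alpha decay (α)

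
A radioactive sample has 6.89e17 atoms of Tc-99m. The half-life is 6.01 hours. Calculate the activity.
A = λN = 7.946e16 decays/hour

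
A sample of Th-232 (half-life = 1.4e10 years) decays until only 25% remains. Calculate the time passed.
t = t½ × log₂(N₀/N) = 2.8e10 years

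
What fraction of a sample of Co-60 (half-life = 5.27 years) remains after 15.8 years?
N/N₀ = (1/2)^(t/t½) = 0.1252 = 12.5%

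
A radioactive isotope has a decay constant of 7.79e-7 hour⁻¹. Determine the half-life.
t½ = ln(2)/λ = 8.898e5 hours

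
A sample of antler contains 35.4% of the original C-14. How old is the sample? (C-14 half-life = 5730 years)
Age = t½ × log₂(1/ratio) = 8585 years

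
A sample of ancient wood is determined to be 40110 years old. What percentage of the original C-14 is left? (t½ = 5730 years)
N/N₀ = (1/2)^(t/t½) = 0.007812 = 0.781%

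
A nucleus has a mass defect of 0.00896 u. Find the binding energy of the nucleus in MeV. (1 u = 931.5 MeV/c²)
B.E. = Δm × 931.5 = 8.346 MeV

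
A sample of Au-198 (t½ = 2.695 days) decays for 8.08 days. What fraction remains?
N/N₀ = (1/2)^(t/t½) = 0.1252 = 12.5%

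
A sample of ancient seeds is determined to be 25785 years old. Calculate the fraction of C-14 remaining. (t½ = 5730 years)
N/N₀ = (1/2)^(t/t½) = 0.04419 = 4.42%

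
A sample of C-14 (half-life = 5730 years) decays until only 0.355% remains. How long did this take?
t = t½ × log₂(N₀/N) = 46630 years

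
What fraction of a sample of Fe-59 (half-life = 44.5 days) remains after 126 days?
N/N₀ = (1/2)^(t/t½) = 0.1405 = 14%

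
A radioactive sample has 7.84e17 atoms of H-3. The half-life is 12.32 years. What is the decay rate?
A = λN = 4.411e16 decays/year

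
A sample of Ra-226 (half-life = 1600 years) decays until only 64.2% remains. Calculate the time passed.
t = t½ × log₂(N₀/N) = 1023 years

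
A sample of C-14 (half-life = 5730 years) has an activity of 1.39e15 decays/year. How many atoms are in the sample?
N = A/λ = 1.149e19 atoms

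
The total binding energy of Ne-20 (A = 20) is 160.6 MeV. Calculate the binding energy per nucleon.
B.E./A = 160.6/20 = 8.03 MeV/nucleon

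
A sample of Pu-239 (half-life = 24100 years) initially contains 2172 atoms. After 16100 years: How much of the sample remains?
N = N₀(1/2)^(t/t½) = 1367 atoms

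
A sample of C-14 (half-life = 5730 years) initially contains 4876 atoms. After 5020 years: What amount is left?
N = N₀(1/2)^(t/t½) = 2657 atoms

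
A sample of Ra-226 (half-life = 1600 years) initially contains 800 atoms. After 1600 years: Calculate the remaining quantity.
N = N₀(1/2)^(t/t½) = 400 atoms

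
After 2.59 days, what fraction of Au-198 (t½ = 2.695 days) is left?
N/N₀ = (1/2)^(t/t½) = 0.5137 = 51.4%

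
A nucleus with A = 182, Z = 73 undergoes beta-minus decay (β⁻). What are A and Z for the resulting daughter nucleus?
Daughter: A = 182, Z = 74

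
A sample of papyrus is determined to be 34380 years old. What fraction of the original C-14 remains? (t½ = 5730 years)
N/N₀ = (1/2)^(t/t½) = 0.01562 = 1.56%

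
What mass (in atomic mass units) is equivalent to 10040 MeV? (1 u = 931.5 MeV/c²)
m = E/c² = 10.78 u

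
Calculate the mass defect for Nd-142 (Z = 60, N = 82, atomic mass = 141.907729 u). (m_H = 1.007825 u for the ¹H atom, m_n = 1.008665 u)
Δm = Z·m_H + N·m_n − M = 1.272 u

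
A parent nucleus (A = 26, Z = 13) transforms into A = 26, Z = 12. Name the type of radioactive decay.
ΔA = 0, ΔZ = -1 ⇒ beta-plus decay (β⁺) or electron capture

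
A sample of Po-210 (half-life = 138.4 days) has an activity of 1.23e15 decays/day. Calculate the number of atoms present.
N = A/λ = 2.456e17 atoms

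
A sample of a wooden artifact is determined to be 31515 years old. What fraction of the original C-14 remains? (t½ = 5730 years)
N/N₀ = (1/2)^(t/t½) = 0.0221 = 2.21%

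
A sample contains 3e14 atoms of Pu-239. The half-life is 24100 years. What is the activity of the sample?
A = λN = 8.628e9 decays/year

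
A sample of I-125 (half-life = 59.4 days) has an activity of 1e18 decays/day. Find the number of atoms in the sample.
N = A/λ = 8.57e19 atoms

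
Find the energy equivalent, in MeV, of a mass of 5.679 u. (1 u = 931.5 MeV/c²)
E = mc² = 5290 MeV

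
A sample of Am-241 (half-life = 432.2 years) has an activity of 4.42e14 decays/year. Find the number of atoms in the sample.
N = A/λ = 2.756e17 atoms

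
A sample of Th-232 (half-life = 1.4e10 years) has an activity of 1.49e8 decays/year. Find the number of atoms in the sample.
N = A/λ = 3.009e18 atoms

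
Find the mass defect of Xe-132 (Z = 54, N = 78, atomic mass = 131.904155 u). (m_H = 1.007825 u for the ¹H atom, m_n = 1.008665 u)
Δm = Z·m_H + N·m_n − M = 1.194 u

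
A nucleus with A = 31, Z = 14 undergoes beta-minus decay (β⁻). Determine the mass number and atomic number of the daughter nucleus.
Daughter: A = 31, Z = 15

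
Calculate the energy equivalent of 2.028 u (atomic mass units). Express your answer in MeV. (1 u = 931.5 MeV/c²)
E = mc² = 1889 MeV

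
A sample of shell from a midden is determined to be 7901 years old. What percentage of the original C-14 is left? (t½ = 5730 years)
N/N₀ = (1/2)^(t/t½) = 0.3845 = 38.5%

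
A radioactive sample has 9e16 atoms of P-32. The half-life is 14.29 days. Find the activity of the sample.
A = λN = 4.366e15 decays/day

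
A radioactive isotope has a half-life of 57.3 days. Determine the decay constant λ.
λ = ln(2)/t½ = 0.0121 day⁻¹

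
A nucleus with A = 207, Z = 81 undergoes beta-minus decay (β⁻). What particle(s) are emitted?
β⁻: electron (e⁻) + antineutrino (ν̄ₑ)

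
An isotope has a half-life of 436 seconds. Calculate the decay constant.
λ = ln(2)/t½ = 0.00159 second⁻¹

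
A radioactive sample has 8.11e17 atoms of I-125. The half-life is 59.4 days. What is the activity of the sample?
A = λN = 9.464e15 decays/day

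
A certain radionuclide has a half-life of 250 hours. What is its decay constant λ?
λ = ln(2)/t½ = 0.002773 hour⁻¹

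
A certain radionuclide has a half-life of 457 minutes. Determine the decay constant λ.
λ = ln(2)/t½ = 0.001517 minute⁻¹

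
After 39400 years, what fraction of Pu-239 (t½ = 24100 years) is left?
N/N₀ = (1/2)^(t/t½) = 0.322 = 32.2%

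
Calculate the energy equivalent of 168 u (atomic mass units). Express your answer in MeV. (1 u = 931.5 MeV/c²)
E = mc² = 1.565e5 MeV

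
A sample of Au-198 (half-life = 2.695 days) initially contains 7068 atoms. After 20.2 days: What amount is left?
N = N₀(1/2)^(t/t½) = 39.17 atoms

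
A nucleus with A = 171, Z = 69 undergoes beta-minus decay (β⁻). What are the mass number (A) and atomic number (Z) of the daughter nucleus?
Daughter: A = 171, Z = 70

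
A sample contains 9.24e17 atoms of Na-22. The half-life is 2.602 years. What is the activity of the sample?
A = λN = 2.461e17 decays/year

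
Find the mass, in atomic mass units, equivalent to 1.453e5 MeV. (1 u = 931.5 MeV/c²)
m = E/c² = 156 u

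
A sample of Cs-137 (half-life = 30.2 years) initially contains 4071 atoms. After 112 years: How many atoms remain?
N = N₀(1/2)^(t/t½) = 311.4 atoms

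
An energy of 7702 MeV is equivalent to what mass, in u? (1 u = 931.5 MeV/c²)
m = E/c² = 8.268 u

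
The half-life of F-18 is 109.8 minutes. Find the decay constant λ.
λ = ln(2)/t½ = 0.006313 minute⁻¹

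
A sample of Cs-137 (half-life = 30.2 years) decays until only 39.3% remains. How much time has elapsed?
t = t½ × log₂(N₀/N) = 40.69 years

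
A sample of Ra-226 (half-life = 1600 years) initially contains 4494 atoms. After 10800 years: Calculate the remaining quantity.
N = N₀(1/2)^(t/t½) = 41.75 atoms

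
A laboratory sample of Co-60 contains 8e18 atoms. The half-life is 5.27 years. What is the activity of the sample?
A = λN = 1.052e18 decays/year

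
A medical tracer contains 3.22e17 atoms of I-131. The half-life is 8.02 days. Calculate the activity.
A = λN = 2.783e16 decays/day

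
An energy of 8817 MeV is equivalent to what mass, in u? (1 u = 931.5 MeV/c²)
m = E/c² = 9.465 u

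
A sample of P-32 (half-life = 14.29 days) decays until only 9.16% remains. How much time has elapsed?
t = t½ × log₂(N₀/N) = 49.28 days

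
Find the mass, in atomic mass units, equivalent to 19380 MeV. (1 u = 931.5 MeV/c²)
m = E/c² = 20.81 u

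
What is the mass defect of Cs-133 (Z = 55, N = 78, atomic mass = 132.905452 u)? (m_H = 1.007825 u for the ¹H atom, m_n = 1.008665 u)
Δm = Z·m_H + N·m_n − M = 1.201 u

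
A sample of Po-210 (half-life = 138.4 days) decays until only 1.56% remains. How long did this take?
t = t½ × log₂(N₀/N) = 830.7 days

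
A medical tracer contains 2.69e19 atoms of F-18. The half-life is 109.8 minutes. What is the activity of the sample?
A = λN = 1.698e17 decays/minute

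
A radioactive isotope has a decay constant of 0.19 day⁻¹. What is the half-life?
t½ = ln(2)/λ = 3.648 days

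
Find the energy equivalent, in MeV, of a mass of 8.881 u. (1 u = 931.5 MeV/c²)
E = mc² = 8273 MeV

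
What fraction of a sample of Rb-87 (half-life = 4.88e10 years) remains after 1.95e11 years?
N/N₀ = (1/2)^(t/t½) = 0.06268 = 6.27%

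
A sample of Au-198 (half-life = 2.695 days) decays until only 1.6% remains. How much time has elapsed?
t = t½ × log₂(N₀/N) = 16.08 days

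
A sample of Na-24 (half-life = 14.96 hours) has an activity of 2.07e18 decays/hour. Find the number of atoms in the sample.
N = A/λ = 4.468e19 atoms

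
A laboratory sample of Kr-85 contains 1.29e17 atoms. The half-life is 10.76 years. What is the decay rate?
A = λN = 8.31e15 decays/year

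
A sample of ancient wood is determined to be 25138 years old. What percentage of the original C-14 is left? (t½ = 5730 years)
N/N₀ = (1/2)^(t/t½) = 0.04779 = 4.78%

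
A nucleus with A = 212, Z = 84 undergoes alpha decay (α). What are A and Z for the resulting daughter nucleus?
Daughter: A = 208, Z = 82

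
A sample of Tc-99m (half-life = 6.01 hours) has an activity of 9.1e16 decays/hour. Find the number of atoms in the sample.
N = A/λ = 7.89e17 atoms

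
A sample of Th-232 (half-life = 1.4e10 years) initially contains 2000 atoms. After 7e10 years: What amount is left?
N = N₀(1/2)^(t/t½) = 62.5 atoms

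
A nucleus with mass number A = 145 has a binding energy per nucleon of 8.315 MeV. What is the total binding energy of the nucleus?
B.E. = 8.315 × 145 = 1206 MeV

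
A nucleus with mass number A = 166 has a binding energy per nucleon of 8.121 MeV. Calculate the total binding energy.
B.E. = 8.121 × 166 = 1348 MeV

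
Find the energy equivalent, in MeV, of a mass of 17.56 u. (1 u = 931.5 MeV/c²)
E = mc² = 16360 MeV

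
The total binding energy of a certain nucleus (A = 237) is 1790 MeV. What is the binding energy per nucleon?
B.E./A = 1790/237 = 7.553 MeV/nucleon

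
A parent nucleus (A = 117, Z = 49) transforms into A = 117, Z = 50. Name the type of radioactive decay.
ΔA = 0, ΔZ = +1 ⇒ beta-minus decay (β⁻)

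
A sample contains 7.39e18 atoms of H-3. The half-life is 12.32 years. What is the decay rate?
A = λN = 4.158e17 decays/year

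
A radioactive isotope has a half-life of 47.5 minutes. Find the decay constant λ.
λ = ln(2)/t½ = 0.01459 minute⁻¹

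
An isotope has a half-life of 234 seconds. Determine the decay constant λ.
λ = ln(2)/t½ = 0.002962 second⁻¹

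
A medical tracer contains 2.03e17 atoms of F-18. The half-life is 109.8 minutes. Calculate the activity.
A = λN = 1.282e15 decays/minute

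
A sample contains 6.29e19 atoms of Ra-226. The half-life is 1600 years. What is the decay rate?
A = λN = 2.725e16 decays/year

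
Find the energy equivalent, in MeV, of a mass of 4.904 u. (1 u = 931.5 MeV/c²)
E = mc² = 4568 MeV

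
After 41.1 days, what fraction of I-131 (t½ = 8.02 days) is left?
N/N₀ = (1/2)^(t/t½) = 0.02866 = 2.87%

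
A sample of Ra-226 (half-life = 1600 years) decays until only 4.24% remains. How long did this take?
t = t½ × log₂(N₀/N) = 7296 years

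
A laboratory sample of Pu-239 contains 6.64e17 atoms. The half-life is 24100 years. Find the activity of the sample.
A = λN = 1.91e13 decays/year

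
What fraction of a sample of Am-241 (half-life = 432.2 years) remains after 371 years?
N/N₀ = (1/2)^(t/t½) = 0.5516 = 55.2%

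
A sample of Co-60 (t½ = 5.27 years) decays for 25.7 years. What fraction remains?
N/N₀ = (1/2)^(t/t½) = 0.03404 = 3.4%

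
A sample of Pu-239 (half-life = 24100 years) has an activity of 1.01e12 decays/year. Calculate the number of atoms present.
N = A/λ = 3.512e16 atoms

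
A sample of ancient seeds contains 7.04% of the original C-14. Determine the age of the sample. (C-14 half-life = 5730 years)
Age = t½ × log₂(1/ratio) = 21940 years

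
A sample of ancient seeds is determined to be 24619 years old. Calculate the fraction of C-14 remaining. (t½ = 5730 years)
N/N₀ = (1/2)^(t/t½) = 0.05089 = 5.09%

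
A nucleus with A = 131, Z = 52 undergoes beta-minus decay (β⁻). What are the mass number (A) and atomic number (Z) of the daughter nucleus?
Daughter: A = 131, Z = 53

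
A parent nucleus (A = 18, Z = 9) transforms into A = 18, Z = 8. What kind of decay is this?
ΔA = 0, ΔZ = -1 ⇒ beta-plus decay (β⁺) or electron capture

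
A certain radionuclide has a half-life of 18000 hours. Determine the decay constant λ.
λ = ln(2)/t½ = 3.851e-5 hour⁻¹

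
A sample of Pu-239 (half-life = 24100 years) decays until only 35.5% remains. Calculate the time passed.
t = t½ × log₂(N₀/N) = 36010 years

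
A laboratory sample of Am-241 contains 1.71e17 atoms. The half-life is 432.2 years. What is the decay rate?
A = λN = 2.742e14 decays/year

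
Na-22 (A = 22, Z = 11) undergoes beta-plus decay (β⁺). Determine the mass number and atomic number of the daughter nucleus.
Daughter: A = 22, Z = 10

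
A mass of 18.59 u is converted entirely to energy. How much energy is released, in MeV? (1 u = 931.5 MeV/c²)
E = mc² = 17320 MeV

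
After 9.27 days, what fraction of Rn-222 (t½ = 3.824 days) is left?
N/N₀ = (1/2)^(t/t½) = 0.1863 = 18.6%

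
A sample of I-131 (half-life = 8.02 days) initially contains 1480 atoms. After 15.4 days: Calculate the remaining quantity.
N = N₀(1/2)^(t/t½) = 391 atoms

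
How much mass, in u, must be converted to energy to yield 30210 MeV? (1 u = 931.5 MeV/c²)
m = E/c² = 32.43 u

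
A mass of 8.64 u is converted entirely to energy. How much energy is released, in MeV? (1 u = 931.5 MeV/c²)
E = mc² = 8048 MeV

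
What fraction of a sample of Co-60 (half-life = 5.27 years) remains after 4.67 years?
N/N₀ = (1/2)^(t/t½) = 0.5411 = 54.1%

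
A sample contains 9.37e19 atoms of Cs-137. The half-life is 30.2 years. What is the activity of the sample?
A = λN = 2.151e18 decays/year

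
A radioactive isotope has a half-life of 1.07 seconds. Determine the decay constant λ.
λ = ln(2)/t½ = 0.6478 second⁻¹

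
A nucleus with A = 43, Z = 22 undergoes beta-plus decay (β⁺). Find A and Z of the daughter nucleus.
Daughter: A = 43, Z = 21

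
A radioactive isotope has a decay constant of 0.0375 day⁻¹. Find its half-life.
t½ = ln(2)/λ = 18.48 days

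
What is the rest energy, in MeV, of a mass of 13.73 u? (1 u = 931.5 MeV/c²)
E = mc² = 12790 MeV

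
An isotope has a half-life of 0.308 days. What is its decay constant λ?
λ = ln(2)/t½ = 2.25 day⁻¹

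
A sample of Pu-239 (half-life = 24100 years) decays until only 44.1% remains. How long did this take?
t = t½ × log₂(N₀/N) = 28470 years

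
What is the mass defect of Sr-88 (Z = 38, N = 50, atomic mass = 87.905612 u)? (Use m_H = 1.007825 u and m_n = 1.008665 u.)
Δm = Z·m_H + N·m_n − M = 0.825 u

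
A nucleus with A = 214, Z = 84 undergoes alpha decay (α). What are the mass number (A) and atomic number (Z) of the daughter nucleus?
Daughter: A = 210, Z = 82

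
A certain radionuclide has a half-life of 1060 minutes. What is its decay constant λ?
λ = ln(2)/t½ = 6.539e-4 minute⁻¹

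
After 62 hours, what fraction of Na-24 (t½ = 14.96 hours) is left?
N/N₀ = (1/2)^(t/t½) = 0.05655 = 5.65%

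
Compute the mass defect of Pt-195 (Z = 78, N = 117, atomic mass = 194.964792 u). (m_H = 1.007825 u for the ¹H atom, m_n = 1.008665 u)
Δm = Z·m_H + N·m_n − M = 1.659 u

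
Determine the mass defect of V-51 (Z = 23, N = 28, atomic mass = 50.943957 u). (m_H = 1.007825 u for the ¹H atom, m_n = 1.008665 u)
Δm = Z·m_H + N·m_n − M = 0.4786 u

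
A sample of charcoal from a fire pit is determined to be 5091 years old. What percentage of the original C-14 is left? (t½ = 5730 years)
N/N₀ = (1/2)^(t/t½) = 0.5402 = 54%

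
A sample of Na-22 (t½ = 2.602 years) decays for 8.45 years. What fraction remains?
N/N₀ = (1/2)^(t/t½) = 0.1053 = 10.5%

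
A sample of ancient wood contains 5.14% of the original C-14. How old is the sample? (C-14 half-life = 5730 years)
Age = t½ × log₂(1/ratio) = 24540 years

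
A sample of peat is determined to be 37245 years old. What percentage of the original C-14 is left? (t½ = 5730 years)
N/N₀ = (1/2)^(t/t½) = 0.01105 = 1.1%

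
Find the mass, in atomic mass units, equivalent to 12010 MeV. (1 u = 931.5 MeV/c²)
m = E/c² = 12.89 u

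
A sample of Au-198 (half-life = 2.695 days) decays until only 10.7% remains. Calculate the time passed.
t = t½ × log₂(N₀/N) = 8.69 days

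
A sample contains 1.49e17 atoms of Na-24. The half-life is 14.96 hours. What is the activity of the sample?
A = λN = 6.904e15 decays/hour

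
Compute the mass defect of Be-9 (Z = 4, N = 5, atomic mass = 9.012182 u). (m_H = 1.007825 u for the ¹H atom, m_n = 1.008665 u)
Δm = Z·m_H + N·m_n − M = 0.06244 u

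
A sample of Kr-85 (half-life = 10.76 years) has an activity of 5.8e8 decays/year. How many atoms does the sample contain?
N = A/λ = 9.004e9 atoms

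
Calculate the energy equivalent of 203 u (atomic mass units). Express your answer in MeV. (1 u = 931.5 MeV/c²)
E = mc² = 1.891e5 MeV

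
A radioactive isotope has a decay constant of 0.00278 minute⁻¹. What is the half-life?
t½ = ln(2)/λ = 249.3 minutes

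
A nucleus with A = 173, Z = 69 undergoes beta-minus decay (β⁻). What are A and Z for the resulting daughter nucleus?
Daughter: A = 173, Z = 70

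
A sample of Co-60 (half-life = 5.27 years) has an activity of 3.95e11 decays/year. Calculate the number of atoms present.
N = A/λ = 3.003e12 atoms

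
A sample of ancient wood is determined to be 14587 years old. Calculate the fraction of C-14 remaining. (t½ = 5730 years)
N/N₀ = (1/2)^(t/t½) = 0.1713 = 17.1%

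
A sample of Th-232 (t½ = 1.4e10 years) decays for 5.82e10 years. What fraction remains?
N/N₀ = (1/2)^(t/t½) = 0.05605 = 5.6%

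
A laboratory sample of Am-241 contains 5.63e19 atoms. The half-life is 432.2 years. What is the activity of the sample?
A = λN = 9.029e16 decays/year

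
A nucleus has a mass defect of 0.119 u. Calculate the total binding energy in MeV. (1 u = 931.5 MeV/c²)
B.E. = Δm × 931.5 = 110.8 MeV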